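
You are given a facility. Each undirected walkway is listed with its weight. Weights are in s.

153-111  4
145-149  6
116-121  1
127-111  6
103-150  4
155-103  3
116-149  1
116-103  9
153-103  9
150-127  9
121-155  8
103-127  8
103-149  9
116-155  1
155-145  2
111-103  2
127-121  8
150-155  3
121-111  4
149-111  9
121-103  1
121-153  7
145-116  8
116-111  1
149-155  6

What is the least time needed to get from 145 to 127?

Settle nodes by increasing distance from 145:
145: 0
155: 2  (via 145)
116: 3  (via 155)
121: 4  (via 116)
149: 4  (via 116)
111: 4  (via 116)
103: 5  (via 155)
150: 5  (via 155)
153: 8  (via 111)
127: 10  (via 111)
Shortest route: 145 → 155 → 116 → 111 → 127 = 10 s.

10 s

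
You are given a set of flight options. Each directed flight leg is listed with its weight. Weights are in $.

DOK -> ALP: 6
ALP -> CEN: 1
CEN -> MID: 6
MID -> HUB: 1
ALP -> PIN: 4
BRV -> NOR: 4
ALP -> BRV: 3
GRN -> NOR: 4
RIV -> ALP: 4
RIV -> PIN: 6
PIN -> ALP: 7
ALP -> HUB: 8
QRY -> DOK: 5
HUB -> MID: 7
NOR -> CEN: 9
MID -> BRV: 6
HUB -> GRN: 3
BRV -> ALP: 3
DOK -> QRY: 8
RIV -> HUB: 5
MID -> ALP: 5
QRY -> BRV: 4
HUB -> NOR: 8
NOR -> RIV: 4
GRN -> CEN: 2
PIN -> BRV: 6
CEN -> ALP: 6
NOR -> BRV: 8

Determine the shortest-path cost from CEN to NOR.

$13

Candidate routes:
CEN - MID - HUB - NOR: 6+1+8 = 15
CEN - ALP - BRV - NOR: 6+3+4 = 13
CEN - MID - HUB - GRN - NOR: 6+1+3+4 = 14
The minimum is $13 via CEN - ALP - BRV - NOR.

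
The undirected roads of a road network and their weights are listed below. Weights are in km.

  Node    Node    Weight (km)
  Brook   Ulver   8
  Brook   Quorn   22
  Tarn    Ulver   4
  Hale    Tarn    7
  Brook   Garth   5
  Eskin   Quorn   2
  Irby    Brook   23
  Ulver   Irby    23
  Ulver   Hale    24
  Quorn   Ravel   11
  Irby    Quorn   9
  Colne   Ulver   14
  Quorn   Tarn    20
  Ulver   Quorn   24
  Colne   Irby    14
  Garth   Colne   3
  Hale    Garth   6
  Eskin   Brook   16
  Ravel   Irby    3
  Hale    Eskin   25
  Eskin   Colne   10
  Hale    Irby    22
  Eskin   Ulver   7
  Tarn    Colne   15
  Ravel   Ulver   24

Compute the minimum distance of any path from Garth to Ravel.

Settle nodes by increasing distance from Garth:
Garth: 0
Colne: 3  (via Garth)
Brook: 5  (via Garth)
Hale: 6  (via Garth)
Eskin: 13  (via Colne)
Tarn: 13  (via Hale)
Ulver: 13  (via Brook)
Quorn: 15  (via Eskin)
Irby: 17  (via Colne)
Ravel: 20  (via Irby)
Shortest route: Garth → Colne → Irby → Ravel = 20 km.

20 km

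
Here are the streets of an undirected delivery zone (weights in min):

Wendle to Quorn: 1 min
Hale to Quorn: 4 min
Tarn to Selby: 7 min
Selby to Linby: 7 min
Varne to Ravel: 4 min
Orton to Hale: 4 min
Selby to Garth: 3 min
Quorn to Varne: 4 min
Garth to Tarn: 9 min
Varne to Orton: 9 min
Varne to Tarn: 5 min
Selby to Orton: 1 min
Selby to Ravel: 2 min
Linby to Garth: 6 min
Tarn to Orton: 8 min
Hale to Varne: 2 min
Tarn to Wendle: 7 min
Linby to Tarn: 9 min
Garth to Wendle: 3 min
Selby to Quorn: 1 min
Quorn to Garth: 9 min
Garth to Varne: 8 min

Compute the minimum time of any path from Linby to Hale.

12 min

Compare a few routes:
Linby → Selby → Quorn → Hale: 7+1+4 = 12
Linby → Selby → Quorn → Varne → Hale: 7+1+4+2 = 14
The minimum is 12 min via Linby → Selby → Quorn → Hale.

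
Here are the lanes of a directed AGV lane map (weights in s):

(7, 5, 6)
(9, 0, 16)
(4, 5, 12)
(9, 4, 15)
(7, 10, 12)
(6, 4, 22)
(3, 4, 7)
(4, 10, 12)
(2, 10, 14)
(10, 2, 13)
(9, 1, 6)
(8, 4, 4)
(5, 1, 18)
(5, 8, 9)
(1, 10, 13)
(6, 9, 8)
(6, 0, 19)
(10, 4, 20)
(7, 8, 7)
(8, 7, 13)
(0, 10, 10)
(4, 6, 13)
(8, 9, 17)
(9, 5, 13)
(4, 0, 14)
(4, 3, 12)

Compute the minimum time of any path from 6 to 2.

40 s

Settle nodes by increasing distance from 6:
6: 0
9: 8  (via 6)
1: 14  (via 9)
0: 19  (via 6)
5: 21  (via 9)
4: 22  (via 6)
10: 27  (via 1)
8: 30  (via 5)
3: 34  (via 4)
2: 40  (via 10)
Shortest route: 6 → 9 → 1 → 10 → 2 = 40 s.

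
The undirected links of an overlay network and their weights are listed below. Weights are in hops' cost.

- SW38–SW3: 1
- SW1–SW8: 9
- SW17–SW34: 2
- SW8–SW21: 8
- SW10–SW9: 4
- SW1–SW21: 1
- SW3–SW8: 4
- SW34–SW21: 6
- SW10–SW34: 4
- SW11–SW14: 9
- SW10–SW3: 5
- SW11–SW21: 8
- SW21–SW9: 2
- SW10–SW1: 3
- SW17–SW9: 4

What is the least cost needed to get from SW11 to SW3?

Compare a few routes:
SW11 - SW21 - SW8 - SW3: 8+8+4 = 20
SW11 - SW21 - SW1 - SW10 - SW3: 8+1+3+5 = 17
SW11 - SW21 - SW9 - SW10 - SW3: 8+2+4+5 = 19
SW11 - SW21 - SW1 - SW8 - SW3: 8+1+9+4 = 22
Cheapest is SW11 - SW21 - SW1 - SW10 - SW3 at 17 hops' cost.

17 hops' cost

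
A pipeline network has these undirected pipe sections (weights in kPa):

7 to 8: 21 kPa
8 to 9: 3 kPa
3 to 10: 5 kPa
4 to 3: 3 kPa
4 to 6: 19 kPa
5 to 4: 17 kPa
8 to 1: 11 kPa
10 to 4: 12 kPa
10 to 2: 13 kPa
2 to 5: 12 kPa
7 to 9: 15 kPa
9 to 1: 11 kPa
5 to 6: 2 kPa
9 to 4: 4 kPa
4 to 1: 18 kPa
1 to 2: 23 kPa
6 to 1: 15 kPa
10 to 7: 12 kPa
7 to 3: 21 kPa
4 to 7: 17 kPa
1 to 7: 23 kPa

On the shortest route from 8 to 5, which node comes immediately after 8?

9

Compare a few routes:
8 → 9 → 4 → 6 → 5: 3+4+19+2 = 28
8 → 9 → 4 → 5: 3+4+17 = 24
8 → 1 → 6 → 5: 11+15+2 = 28
The minimum is 24 kPa via 8 → 9 → 4 → 5.
So from 8 the first move is to 9.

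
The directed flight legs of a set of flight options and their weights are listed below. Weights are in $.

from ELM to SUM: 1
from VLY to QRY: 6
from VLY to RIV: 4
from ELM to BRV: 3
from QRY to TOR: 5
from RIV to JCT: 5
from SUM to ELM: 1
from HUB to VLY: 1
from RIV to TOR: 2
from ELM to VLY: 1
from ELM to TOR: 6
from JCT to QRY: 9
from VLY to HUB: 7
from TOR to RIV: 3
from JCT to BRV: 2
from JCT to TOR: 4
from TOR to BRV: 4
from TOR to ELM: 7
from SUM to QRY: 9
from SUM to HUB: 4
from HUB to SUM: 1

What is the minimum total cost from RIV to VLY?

Running Dijkstra from RIV:
RIV: 0
TOR: 2  (via RIV)
JCT: 5  (via RIV)
BRV: 6  (via TOR)
ELM: 9  (via TOR)
SUM: 10  (via ELM)
VLY: 10  (via ELM)
Shortest route: RIV → TOR → ELM → VLY = $10.

$10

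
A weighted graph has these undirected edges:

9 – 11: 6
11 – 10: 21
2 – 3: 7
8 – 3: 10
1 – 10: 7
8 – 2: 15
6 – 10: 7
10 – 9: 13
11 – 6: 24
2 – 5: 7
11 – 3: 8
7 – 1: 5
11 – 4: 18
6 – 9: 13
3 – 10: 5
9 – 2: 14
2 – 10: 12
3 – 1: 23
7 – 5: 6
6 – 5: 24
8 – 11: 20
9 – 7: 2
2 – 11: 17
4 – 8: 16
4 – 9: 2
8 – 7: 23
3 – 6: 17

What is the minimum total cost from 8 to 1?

Compare a few routes:
8 - 3 - 10 - 1: 10+5+7 = 22
8 - 4 - 9 - 7 - 1: 16+2+2+5 = 25
Cheapest is 8 - 3 - 10 - 1 at 22.

22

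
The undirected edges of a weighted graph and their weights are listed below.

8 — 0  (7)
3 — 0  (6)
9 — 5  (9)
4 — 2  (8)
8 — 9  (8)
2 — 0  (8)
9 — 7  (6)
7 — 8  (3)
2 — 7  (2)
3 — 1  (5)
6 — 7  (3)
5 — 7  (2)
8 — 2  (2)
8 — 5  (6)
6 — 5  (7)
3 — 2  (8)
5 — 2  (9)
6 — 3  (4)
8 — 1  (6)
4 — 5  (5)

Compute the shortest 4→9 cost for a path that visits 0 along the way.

31

Best 4 to 0: 4–2–0 costing 16
Best 0 to 9: 0–8–9 costing 15
Total via 0: 16 + 15 = 31.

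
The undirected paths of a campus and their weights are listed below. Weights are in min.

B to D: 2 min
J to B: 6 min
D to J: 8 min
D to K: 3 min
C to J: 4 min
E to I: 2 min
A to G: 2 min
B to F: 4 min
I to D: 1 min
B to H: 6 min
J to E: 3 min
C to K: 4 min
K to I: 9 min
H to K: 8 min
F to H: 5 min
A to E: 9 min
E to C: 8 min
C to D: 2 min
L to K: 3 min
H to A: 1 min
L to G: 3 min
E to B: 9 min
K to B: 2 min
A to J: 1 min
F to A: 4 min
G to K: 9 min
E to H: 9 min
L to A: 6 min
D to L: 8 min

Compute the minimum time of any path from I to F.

7 min

Running Dijkstra from I:
I: 0
D: 1  (via I)
E: 2  (via I)
B: 3  (via D)
C: 3  (via D)
K: 4  (via D)
J: 5  (via E)
A: 6  (via J)
F: 7  (via B)
Shortest route: I → D → B → F = 7 min.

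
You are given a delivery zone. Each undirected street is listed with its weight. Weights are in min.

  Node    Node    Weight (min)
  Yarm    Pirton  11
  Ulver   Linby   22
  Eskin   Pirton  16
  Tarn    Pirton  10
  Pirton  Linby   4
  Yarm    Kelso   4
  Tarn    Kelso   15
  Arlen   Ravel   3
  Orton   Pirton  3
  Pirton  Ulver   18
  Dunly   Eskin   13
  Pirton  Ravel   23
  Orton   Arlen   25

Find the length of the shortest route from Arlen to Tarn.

36 min

Shortest distances from Arlen:
Arlen: 0
Ravel: 3  (via Arlen)
Orton: 25  (via Arlen)
Pirton: 26  (via Ravel)
Linby: 30  (via Pirton)
Tarn: 36  (via Pirton)
Shortest route: Arlen → Ravel → Pirton → Tarn = 36 min.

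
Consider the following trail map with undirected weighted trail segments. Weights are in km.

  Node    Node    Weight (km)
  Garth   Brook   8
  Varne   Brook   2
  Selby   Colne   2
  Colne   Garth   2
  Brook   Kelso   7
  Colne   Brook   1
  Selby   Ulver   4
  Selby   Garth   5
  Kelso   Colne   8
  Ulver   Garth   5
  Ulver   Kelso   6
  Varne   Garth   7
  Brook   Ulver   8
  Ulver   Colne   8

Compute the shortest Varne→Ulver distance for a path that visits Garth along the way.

Shortest Varne→Garth: Varne–Brook–Colne–Garth = 5
Shortest Garth→Ulver: Garth–Ulver = 5
Total via Garth: 5 + 5 = 10 km.

10 km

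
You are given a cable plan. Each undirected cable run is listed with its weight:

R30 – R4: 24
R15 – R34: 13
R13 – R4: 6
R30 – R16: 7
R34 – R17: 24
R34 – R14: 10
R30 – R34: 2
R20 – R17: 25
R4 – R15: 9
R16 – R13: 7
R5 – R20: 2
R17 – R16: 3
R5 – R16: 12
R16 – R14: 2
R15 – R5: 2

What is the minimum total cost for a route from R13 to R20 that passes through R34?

Best R13 to R34: R13 → R16 → R30 → R34 costing 16
Shortest R34→R20: R34 → R15 → R5 → R20 = 17
Total via R34: 16 + 17 = 33.

33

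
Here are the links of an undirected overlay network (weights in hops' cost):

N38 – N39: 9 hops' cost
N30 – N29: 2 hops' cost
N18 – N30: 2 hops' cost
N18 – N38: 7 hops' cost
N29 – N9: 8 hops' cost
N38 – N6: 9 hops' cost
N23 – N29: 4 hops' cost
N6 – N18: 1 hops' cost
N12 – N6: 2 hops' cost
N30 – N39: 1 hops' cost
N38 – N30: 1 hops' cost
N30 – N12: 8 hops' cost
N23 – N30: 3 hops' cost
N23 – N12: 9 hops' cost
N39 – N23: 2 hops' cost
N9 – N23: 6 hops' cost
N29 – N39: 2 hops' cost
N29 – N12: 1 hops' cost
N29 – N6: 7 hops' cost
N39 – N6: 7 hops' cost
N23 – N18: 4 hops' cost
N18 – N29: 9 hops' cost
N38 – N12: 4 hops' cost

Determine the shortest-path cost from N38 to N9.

10 hops' cost

Candidate routes:
N38–N30–N23–N9: 1+3+6 = 10
N38–N30–N29–N9: 1+2+8 = 11
N38–N30–N39–N29–N9: 1+1+2+8 = 12
Cheapest is N38–N30–N23–N9 at 10 hops' cost.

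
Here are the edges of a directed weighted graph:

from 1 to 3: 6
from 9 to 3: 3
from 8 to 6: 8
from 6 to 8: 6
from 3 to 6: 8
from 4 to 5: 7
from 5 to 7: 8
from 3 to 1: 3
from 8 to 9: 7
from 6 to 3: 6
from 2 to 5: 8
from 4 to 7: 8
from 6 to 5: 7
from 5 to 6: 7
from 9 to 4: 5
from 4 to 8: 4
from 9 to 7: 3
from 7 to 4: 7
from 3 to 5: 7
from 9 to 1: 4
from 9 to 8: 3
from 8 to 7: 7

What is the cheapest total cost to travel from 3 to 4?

Settle nodes by increasing distance from 3:
3: 0
1: 3  (via 3)
5: 7  (via 3)
6: 8  (via 3)
8: 14  (via 6)
7: 15  (via 5)
9: 21  (via 8)
4: 22  (via 7)
Shortest route: 3 → 5 → 7 → 4 = 22.

22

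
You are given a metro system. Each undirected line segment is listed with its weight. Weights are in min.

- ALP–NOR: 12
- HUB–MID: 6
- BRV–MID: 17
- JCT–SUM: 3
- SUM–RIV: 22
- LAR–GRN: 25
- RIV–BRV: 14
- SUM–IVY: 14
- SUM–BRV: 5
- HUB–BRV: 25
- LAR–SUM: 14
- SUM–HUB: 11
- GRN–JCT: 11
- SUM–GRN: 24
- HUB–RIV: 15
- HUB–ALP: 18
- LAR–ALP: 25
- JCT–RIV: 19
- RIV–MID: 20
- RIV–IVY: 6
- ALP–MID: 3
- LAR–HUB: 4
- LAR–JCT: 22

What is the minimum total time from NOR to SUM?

32 min

Compare a few routes:
NOR - ALP - MID - BRV - SUM: 12+3+17+5 = 37
NOR - ALP - HUB - SUM: 12+18+11 = 41
NOR - ALP - MID - HUB - SUM: 12+3+6+11 = 32
NOR - ALP - MID - HUB - LAR - SUM: 12+3+6+4+14 = 39
The minimum is 32 min via NOR - ALP - MID - HUB - SUM.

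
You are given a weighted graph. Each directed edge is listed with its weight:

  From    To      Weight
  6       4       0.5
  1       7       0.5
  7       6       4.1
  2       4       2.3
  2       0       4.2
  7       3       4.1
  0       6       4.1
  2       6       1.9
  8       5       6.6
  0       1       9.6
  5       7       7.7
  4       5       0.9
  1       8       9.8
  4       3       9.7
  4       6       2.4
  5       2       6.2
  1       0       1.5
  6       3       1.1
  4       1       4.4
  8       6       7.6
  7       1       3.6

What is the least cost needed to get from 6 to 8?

Enumerating some paths:
6 → 4 → 1 → 8: 0.5+4.4+9.8 = 14.7
6 → 4 → 5 → 7 → 1 → 8: 0.5+0.9+7.7+3.6+9.8 = 22.5
6 → 4 → 5 → 2 → 0 → 1 → 8: 0.5+0.9+6.2+4.2+9.6+9.8 = 31.2
The minimum is 14.7 via 6 → 4 → 1 → 8.

14.7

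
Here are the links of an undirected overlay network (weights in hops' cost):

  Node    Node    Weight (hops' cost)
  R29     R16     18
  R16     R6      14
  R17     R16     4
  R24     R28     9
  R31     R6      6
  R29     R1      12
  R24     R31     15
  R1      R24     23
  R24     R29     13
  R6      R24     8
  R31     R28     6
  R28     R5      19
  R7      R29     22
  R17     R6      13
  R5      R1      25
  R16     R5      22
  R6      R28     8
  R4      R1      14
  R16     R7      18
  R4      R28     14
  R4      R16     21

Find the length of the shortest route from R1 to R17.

Shortest distances from R1:
R1: 0
R29: 12  (via R1)
R4: 14  (via R1)
R24: 23  (via R1)
R5: 25  (via R1)
R28: 28  (via R4)
R16: 30  (via R29)
R6: 31  (via R24)
R7: 34  (via R29)
R31: 34  (via R28)
R17: 34  (via R16)
Shortest route: R1 → R29 → R16 → R17 = 34 hops' cost.

34 hops' cost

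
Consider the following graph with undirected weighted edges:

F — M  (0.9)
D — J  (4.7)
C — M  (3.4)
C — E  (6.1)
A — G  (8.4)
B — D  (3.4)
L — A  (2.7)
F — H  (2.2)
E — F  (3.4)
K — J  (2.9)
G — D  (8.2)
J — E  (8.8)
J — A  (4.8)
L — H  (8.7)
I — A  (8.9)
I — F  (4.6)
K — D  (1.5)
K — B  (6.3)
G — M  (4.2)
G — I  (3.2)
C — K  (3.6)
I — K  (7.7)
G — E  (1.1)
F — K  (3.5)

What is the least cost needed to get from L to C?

14

Settle nodes by increasing distance from L:
L: 0
A: 2.7  (via L)
J: 7.5  (via A)
H: 8.7  (via L)
K: 10.4  (via J)
F: 10.9  (via H)
G: 11.1  (via A)
I: 11.6  (via A)
M: 11.8  (via F)
D: 11.9  (via K)
E: 12.2  (via G)
C: 14  (via K)
Shortest route: L–A–J–K–C = 14.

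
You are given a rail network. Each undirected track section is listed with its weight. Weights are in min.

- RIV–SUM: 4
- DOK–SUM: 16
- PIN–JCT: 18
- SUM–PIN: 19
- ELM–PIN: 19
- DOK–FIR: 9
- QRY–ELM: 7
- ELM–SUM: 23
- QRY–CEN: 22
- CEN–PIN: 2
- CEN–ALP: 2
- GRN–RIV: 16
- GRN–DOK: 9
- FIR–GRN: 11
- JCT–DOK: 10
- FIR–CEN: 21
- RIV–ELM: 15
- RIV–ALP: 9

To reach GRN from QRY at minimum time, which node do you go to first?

Candidate routes:
QRY - CEN - ALP - RIV - GRN: 22+2+9+16 = 49
QRY - ELM - RIV - GRN: 7+15+16 = 38
Cheapest is QRY - ELM - RIV - GRN at 38 min.
So from QRY the first move is to ELM.

ELM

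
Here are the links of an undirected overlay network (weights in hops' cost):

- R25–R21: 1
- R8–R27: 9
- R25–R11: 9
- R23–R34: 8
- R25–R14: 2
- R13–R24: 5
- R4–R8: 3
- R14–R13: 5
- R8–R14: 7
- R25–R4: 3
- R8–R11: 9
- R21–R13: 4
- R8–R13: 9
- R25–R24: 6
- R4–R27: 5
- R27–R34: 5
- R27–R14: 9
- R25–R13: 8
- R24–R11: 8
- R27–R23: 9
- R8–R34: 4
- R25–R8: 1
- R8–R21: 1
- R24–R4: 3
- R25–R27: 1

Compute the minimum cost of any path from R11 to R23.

Settle nodes by increasing distance from R11:
R11: 0
R24: 8  (via R11)
R8: 9  (via R11)
R25: 9  (via R11)
R27: 10  (via R25)
R21: 10  (via R8)
R4: 11  (via R24)
R14: 11  (via R25)
R13: 13  (via R24)
R34: 13  (via R8)
R23: 19  (via R27)
Shortest route: R11–R25–R27–R23 = 19 hops' cost.

19 hops' cost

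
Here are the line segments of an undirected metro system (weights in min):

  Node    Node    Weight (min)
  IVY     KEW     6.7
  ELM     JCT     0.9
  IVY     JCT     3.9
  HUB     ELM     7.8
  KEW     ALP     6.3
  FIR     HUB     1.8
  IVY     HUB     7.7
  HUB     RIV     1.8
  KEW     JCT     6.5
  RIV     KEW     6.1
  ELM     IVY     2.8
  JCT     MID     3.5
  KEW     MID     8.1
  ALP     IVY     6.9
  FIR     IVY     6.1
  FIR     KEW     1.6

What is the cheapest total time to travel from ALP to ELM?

Running Dijkstra from ALP:
ALP: 0
KEW: 6.3  (via ALP)
IVY: 6.9  (via ALP)
FIR: 7.9  (via KEW)
ELM: 9.7  (via IVY)
Shortest route: ALP–IVY–ELM = 9.7 min.

9.7 min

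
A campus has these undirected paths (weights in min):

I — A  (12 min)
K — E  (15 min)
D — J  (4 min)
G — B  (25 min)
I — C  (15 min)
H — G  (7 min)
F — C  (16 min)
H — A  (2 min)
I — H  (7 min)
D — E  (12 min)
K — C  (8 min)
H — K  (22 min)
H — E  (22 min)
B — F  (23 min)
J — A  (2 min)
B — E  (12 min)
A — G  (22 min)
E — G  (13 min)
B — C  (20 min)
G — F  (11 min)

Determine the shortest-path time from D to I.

Shortest distances from D:
D: 0
J: 4  (via D)
A: 6  (via J)
H: 8  (via A)
E: 12  (via D)
G: 15  (via H)
I: 15  (via H)
Shortest route: D–J–A–H–I = 15 min.

15 min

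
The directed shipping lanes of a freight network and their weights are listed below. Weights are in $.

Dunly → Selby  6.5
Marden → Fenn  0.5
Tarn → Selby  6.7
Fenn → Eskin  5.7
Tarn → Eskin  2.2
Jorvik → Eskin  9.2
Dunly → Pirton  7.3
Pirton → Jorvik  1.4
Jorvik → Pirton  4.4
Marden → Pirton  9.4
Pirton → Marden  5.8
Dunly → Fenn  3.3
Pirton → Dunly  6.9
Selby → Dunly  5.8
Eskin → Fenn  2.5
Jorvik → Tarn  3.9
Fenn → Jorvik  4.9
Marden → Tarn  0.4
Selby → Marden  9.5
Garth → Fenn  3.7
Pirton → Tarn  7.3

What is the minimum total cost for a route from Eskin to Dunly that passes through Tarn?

$23.8

Shortest Eskin→Tarn: Eskin → Fenn → Jorvik → Tarn = 11.3
Best Tarn to Dunly: Tarn → Selby → Dunly costing 12.5
Total via Tarn: 11.3 + 12.5 = $23.8.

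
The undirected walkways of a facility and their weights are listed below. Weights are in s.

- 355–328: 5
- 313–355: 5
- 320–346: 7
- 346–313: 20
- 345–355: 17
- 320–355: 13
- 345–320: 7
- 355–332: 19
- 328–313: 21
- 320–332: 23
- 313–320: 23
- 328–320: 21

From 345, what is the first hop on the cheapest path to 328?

Enumerating some paths:
345 → 355 → 328: 17+5 = 22
345 → 320 → 355 → 328: 7+13+5 = 25
Cheapest is 345 → 355 → 328 at 22 s.
So from 345 the first move is to 355.

355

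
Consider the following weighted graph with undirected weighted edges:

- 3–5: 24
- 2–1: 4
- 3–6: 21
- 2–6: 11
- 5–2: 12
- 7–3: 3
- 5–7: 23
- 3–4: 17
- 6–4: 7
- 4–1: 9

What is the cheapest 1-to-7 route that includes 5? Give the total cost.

Shortest 1→5: 1–2–5 = 16
Shortest 5→7: 5–7 = 23
Total via 5: 16 + 23 = 39.

39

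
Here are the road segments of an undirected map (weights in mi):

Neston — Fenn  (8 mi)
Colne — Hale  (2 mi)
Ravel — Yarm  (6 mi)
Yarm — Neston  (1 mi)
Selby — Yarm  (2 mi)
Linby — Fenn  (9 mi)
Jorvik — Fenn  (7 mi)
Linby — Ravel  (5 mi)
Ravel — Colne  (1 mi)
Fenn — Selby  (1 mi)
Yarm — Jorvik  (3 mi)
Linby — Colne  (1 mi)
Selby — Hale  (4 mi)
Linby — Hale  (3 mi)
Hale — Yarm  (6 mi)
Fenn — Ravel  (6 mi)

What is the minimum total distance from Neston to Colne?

8 mi

Settle nodes by increasing distance from Neston:
Neston: 0
Yarm: 1  (via Neston)
Selby: 3  (via Yarm)
Jorvik: 4  (via Yarm)
Fenn: 4  (via Selby)
Hale: 7  (via Yarm)
Ravel: 7  (via Yarm)
Colne: 8  (via Ravel)
Shortest route: Neston → Yarm → Ravel → Colne = 8 mi.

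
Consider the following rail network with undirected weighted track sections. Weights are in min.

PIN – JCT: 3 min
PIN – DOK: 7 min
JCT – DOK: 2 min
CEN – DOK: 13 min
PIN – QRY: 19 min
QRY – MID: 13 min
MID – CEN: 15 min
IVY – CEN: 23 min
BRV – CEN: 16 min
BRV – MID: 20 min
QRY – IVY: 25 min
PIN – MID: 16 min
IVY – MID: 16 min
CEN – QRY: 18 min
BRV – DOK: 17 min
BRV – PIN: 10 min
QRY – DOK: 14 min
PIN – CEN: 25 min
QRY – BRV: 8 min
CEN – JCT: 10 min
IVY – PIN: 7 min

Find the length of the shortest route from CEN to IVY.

Running Dijkstra from CEN:
CEN: 0
JCT: 10  (via CEN)
DOK: 12  (via JCT)
PIN: 13  (via JCT)
MID: 15  (via CEN)
BRV: 16  (via CEN)
QRY: 18  (via CEN)
IVY: 20  (via PIN)
Shortest route: CEN–JCT–PIN–IVY = 20 min.

20 min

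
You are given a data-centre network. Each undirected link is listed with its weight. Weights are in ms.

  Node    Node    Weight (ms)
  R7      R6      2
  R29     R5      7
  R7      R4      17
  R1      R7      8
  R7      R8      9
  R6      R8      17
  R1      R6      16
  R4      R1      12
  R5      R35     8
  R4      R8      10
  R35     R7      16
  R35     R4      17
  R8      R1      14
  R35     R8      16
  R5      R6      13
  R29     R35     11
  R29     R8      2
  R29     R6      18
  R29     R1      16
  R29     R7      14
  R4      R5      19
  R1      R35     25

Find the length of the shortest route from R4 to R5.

19 ms

Running Dijkstra from R4:
R4: 0
R8: 10  (via R4)
R1: 12  (via R4)
R29: 12  (via R8)
R7: 17  (via R4)
R35: 17  (via R4)
R5: 19  (via R4)
Shortest route: R4 → R5 = 19 ms.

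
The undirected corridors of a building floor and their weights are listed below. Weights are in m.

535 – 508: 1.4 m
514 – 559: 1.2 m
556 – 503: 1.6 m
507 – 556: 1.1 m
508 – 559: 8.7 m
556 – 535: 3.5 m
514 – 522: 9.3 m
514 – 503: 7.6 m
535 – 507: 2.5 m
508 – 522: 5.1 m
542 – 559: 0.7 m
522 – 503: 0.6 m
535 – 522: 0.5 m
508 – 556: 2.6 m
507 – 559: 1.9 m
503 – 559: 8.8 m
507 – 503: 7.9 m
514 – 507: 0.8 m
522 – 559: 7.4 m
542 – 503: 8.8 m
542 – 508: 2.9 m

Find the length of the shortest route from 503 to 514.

Candidate routes:
503 - 556 - 507 - 559 - 514: 1.6+1.1+1.9+1.2 = 5.8
503 - 522 - 535 - 507 - 514: 0.6+0.5+2.5+0.8 = 4.4
503 - 556 - 507 - 514: 1.6+1.1+0.8 = 3.5
Cheapest is 503 - 556 - 507 - 514 at 3.5 m.

3.5 m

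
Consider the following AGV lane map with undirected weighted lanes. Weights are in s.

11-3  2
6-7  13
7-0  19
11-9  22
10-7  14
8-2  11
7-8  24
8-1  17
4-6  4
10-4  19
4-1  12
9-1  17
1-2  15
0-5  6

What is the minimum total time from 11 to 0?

Settle nodes by increasing distance from 11:
11: 0
3: 2  (via 11)
9: 22  (via 11)
1: 39  (via 9)
4: 51  (via 1)
2: 54  (via 1)
6: 55  (via 4)
8: 56  (via 1)
7: 68  (via 6)
10: 70  (via 4)
0: 87  (via 7)
Shortest route: 11 → 9 → 1 → 4 → 6 → 7 → 0 = 87 s.

87 s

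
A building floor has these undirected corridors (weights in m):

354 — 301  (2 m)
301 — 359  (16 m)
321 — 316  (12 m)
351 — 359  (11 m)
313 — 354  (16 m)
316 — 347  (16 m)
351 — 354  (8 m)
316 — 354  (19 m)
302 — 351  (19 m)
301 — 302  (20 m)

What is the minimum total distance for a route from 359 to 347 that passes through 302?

Shortest 359→302: 359–351–302 = 30
Shortest 302→347: 302–301–354–316–347 = 57
Total via 302: 30 + 57 = 87 m.

87 m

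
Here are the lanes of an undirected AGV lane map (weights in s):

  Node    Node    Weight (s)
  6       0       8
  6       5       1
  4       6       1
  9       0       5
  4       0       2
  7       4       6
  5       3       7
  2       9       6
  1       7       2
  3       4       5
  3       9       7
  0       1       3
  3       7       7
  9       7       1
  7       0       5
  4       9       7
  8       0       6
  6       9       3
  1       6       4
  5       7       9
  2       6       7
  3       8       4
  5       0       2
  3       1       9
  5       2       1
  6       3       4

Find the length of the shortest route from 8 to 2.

Shortest distances from 8:
8: 0
3: 4  (via 8)
0: 6  (via 8)
4: 8  (via 0)
5: 8  (via 0)
6: 8  (via 3)
1: 9  (via 0)
2: 9  (via 5)
Shortest route: 8–0–5–2 = 9 s.

9 s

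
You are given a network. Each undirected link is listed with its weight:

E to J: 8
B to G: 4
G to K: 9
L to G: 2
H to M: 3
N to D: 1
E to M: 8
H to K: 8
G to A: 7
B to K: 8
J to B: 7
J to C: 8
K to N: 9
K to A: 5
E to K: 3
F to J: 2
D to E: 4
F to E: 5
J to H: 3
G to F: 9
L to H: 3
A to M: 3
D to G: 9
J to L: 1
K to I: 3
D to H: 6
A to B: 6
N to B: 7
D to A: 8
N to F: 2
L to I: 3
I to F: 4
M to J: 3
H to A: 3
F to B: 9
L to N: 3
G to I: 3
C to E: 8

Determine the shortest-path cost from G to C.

11

Settle nodes by increasing distance from G:
G: 0
L: 2  (via G)
I: 3  (via G)
J: 3  (via L)
B: 4  (via G)
F: 5  (via J)
H: 5  (via L)
N: 5  (via L)
D: 6  (via N)
K: 6  (via I)
M: 6  (via J)
A: 7  (via G)
E: 9  (via K)
C: 11  (via J)
Shortest route: G → L → J → C = 11.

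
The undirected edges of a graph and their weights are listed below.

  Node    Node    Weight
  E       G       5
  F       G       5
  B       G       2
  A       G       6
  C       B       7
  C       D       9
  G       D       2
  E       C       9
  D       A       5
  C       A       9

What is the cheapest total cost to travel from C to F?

Compare a few routes:
C–E–G–F: 9+5+5 = 19
C–D–G–F: 9+2+5 = 16
C–B–G–F: 7+2+5 = 14
Cheapest is C–B–G–F at 14.

14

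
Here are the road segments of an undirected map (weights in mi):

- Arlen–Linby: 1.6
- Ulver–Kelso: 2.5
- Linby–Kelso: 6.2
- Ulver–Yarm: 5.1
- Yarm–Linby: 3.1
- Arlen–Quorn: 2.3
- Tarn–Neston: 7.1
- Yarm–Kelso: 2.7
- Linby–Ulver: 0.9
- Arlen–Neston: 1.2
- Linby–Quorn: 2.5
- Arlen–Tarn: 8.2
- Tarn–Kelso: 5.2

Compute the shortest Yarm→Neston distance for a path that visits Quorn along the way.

Best Yarm to Quorn: Yarm → Linby → Quorn costing 5.6
Shortest Quorn→Neston: Quorn → Arlen → Neston = 3.5
Total via Quorn: 5.6 + 3.5 = 9.1 mi.

9.1 mi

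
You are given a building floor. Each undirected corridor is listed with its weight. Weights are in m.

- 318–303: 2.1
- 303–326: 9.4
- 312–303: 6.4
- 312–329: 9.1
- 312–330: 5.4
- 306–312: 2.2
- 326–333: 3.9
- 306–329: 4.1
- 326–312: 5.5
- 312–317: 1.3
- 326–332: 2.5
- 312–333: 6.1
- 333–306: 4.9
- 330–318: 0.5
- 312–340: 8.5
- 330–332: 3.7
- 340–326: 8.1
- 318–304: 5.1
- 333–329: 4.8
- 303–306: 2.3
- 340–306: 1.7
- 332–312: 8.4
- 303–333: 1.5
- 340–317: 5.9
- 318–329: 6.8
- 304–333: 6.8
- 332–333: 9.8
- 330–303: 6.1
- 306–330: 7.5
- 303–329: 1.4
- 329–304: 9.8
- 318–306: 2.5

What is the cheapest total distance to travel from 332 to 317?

9.3 m

Settle nodes by increasing distance from 332:
332: 0
326: 2.5  (via 332)
330: 3.7  (via 332)
318: 4.2  (via 330)
303: 6.3  (via 318)
333: 6.4  (via 326)
306: 6.7  (via 318)
329: 7.7  (via 303)
312: 8  (via 326)
340: 8.4  (via 306)
317: 9.3  (via 312)
Shortest route: 332 → 326 → 312 → 317 = 9.3 m.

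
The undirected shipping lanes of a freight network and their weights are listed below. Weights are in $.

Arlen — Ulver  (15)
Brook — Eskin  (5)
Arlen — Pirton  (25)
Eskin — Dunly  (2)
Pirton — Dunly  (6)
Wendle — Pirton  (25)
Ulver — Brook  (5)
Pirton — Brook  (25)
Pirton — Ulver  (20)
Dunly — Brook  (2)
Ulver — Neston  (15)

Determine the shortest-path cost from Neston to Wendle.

Enumerating some paths:
Neston → Ulver → Brook → Dunly → Pirton → Wendle: 15+5+2+6+25 = 53
Neston → Ulver → Brook → Pirton → Wendle: 15+5+25+25 = 70
Neston → Ulver → Brook → Eskin → Dunly → Pirton → Wendle: 15+5+5+2+6+25 = 58
Neston → Ulver → Pirton → Wendle: 15+20+25 = 60
Cheapest is Neston → Ulver → Brook → Dunly → Pirton → Wendle at $53.

$53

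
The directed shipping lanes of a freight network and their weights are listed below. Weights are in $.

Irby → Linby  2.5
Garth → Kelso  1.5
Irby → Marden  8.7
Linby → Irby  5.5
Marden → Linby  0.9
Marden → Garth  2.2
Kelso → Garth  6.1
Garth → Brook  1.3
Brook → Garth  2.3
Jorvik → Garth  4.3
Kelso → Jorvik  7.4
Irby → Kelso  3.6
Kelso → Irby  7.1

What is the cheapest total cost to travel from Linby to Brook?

$16.5

Shortest distances from Linby:
Linby: 0
Irby: 5.5  (via Linby)
Kelso: 9.1  (via Irby)
Marden: 14.2  (via Irby)
Garth: 15.2  (via Kelso)
Brook: 16.5  (via Garth)
Shortest route: Linby–Irby–Kelso–Garth–Brook = $16.5.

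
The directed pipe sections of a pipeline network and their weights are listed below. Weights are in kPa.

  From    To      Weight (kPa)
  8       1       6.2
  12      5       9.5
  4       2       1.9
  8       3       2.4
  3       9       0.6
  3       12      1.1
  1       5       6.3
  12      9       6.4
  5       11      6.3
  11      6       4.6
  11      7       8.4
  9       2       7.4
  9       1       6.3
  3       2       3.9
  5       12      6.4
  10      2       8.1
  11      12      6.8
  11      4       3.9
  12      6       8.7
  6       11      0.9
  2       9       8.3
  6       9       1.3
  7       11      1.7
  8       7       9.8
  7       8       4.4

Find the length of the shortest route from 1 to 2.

Compare a few routes:
1–5–11–4–2: 6.3+6.3+3.9+1.9 = 18.4
1–5–12–6–11–4–2: 6.3+6.4+8.7+0.9+3.9+1.9 = 28.1
1–5–12–9–2: 6.3+6.4+6.4+7.4 = 26.5
1–5–11–6–9–2: 6.3+6.3+4.6+1.3+7.4 = 25.9
Cheapest is 1–5–11–4–2 at 18.4 kPa.

18.4 kPa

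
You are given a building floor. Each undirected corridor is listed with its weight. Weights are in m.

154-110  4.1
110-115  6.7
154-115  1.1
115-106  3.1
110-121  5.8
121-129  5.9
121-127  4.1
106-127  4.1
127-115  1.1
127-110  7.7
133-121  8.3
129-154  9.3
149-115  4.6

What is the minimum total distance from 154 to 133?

Compare a few routes:
154 - 115 - 106 - 127 - 121 - 133: 1.1+3.1+4.1+4.1+8.3 = 20.7
154 - 110 - 121 - 133: 4.1+5.8+8.3 = 18.2
154 - 115 - 110 - 121 - 133: 1.1+6.7+5.8+8.3 = 21.9
154 - 115 - 127 - 121 - 133: 1.1+1.1+4.1+8.3 = 14.6
Cheapest is 154 - 115 - 127 - 121 - 133 at 14.6 m.

14.6 m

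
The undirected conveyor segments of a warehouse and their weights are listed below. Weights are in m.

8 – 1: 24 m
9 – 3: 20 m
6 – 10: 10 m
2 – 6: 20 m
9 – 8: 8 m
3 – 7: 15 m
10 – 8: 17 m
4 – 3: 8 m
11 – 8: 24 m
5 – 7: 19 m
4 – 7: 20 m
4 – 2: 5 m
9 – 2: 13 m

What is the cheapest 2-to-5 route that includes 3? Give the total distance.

47 m

Best 2 to 3: 2 → 4 → 3 costing 13
Shortest 3→5: 3 → 7 → 5 = 34
Total via 3: 13 + 34 = 47 m.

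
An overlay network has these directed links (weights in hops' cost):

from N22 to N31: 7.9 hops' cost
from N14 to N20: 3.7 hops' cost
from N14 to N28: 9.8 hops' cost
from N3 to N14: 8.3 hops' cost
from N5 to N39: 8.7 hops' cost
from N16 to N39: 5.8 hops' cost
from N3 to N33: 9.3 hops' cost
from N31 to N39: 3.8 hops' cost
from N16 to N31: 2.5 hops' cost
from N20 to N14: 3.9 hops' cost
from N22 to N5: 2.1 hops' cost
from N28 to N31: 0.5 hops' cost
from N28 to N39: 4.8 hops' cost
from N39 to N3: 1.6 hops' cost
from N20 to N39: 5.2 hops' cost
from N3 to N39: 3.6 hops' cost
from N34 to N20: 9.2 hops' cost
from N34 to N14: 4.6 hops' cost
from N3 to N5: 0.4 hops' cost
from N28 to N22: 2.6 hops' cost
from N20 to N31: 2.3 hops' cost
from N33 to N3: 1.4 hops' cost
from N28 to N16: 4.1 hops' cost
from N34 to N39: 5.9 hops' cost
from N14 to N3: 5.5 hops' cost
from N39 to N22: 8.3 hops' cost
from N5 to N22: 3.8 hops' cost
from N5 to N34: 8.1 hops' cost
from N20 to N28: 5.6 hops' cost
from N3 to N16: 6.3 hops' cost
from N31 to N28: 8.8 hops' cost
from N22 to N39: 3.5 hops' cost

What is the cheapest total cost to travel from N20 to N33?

16.1 hops' cost

Settle nodes by increasing distance from N20:
N20: 0
N31: 2.3  (via N20)
N14: 3.9  (via N20)
N39: 5.2  (via N20)
N28: 5.6  (via N20)
N3: 6.8  (via N39)
N5: 7.2  (via N3)
N22: 8.2  (via N28)
N16: 9.7  (via N28)
N34: 15.3  (via N5)
N33: 16.1  (via N3)
Shortest route: N20–N39–N3–N33 = 16.1 hops' cost.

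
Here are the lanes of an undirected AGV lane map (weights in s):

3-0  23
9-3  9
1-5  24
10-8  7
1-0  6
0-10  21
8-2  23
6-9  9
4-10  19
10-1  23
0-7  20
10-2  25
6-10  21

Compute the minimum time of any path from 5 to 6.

Shortest distances from 5:
5: 0
1: 24  (via 5)
0: 30  (via 1)
10: 47  (via 1)
7: 50  (via 0)
3: 53  (via 0)
8: 54  (via 10)
9: 62  (via 3)
4: 66  (via 10)
6: 68  (via 10)
Shortest route: 5–1–10–6 = 68 s.

68 s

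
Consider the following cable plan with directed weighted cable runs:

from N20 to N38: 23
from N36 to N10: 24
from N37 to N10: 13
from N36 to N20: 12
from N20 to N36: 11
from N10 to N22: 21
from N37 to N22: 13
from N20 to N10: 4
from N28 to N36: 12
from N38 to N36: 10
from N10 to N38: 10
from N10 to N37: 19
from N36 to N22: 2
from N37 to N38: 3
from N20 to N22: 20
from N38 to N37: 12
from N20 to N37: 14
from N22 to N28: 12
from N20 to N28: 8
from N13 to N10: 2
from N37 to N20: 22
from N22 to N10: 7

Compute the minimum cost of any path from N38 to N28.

Compare a few routes:
N38 → N37 → N20 → N28: 12+22+8 = 42
N38 → N36 → N20 → N28: 10+12+8 = 30
N38 → N36 → N22 → N28: 10+2+12 = 24
N38 → N37 → N22 → N28: 12+13+12 = 37
The minimum is 24 via N38 → N36 → N22 → N28.

24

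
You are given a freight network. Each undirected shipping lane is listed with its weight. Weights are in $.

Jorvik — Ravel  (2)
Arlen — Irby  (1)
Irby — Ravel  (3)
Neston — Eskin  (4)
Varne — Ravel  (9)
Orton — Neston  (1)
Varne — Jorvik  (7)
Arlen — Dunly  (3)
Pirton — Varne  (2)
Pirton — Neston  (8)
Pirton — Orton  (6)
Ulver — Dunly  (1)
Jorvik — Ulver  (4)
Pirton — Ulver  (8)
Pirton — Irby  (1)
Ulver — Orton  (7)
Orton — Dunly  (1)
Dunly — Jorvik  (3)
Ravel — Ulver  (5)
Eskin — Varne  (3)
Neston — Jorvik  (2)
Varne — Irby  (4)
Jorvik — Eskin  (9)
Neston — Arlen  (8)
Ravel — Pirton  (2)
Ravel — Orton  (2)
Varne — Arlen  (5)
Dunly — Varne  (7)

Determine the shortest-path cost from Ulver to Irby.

Settle nodes by increasing distance from Ulver:
Ulver: 0
Dunly: 1  (via Ulver)
Orton: 2  (via Dunly)
Neston: 3  (via Orton)
Ravel: 4  (via Orton)
Arlen: 4  (via Dunly)
Jorvik: 4  (via Ulver)
Irby: 5  (via Arlen)
Shortest route: Ulver → Dunly → Arlen → Irby = $5.

$5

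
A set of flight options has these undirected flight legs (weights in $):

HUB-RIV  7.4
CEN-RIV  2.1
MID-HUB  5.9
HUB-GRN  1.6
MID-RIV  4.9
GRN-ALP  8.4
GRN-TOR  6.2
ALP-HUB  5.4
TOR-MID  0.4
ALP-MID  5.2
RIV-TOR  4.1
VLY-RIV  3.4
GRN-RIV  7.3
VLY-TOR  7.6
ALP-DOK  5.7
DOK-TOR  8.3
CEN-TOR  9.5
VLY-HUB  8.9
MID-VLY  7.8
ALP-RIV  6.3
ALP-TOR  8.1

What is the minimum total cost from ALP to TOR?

$5.6

Compare a few routes:
ALP → TOR: 8.1 = 8.1
ALP → MID → TOR: 5.2+0.4 = 5.6
The minimum is $5.6 via ALP → MID → TOR.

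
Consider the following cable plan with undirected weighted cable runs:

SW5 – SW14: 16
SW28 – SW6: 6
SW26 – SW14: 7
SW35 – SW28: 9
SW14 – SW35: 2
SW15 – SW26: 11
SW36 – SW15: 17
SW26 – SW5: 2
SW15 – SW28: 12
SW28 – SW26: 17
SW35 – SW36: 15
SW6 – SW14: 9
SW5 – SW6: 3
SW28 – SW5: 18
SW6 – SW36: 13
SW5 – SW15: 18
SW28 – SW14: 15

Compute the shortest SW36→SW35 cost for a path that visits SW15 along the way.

Best SW36 to SW15: SW36 → SW15 costing 17
Best SW15 to SW35: SW15 → SW26 → SW14 → SW35 costing 20
Total via SW15: 17 + 20 = 37.

37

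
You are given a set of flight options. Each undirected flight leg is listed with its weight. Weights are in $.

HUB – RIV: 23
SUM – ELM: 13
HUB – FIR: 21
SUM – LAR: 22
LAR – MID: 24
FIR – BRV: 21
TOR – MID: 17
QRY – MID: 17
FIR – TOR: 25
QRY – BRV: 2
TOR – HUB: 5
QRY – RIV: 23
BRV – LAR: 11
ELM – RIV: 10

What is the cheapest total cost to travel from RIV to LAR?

$36

Candidate routes:
RIV–QRY–MID–LAR: 23+17+24 = 64
RIV–ELM–SUM–LAR: 10+13+22 = 45
RIV–QRY–BRV–LAR: 23+2+11 = 36
The minimum is $36 via RIV–QRY–BRV–LAR.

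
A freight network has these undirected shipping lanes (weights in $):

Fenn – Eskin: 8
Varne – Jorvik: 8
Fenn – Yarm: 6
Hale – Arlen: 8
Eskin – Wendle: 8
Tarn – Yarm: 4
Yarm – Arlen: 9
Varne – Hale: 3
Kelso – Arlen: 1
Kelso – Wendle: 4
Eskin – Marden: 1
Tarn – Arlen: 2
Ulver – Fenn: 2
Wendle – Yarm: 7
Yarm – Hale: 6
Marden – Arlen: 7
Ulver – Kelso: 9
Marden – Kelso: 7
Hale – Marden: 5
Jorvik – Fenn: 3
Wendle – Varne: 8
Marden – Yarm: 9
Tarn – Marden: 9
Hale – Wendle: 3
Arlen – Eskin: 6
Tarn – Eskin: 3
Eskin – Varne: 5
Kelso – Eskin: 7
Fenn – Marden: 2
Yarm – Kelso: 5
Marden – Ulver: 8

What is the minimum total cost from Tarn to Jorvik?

$9

Enumerating some paths:
Tarn–Eskin–Marden–Fenn–Jorvik: 3+1+2+3 = 9
Tarn–Marden–Fenn–Jorvik: 9+2+3 = 14
Tarn–Yarm–Fenn–Jorvik: 4+6+3 = 13
The minimum is $9 via Tarn–Eskin–Marden–Fenn–Jorvik.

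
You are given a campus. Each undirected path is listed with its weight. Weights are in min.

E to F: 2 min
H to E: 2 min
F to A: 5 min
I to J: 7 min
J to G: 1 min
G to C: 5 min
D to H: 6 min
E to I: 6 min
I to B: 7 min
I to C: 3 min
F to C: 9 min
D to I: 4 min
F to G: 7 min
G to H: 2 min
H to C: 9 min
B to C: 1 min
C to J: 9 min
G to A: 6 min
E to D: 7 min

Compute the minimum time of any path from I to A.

13 min

Enumerating some paths:
I–J–G–A: 7+1+6 = 14
I–E–F–A: 6+2+5 = 13
Cheapest is I–E–F–A at 13 min.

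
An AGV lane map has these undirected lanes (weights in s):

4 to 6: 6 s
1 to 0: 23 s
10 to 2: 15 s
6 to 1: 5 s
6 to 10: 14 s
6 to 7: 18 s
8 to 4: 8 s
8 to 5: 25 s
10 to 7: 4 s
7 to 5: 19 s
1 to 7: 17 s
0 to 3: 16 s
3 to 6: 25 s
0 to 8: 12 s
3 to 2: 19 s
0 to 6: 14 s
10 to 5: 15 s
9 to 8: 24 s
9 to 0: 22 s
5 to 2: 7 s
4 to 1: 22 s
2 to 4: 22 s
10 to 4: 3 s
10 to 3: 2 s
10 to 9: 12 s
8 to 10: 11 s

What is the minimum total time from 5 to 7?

Shortest distances from 5:
5: 0
2: 7  (via 5)
10: 15  (via 5)
3: 17  (via 10)
4: 18  (via 10)
7: 19  (via 5)
Shortest route: 5 → 7 = 19 s.

19 s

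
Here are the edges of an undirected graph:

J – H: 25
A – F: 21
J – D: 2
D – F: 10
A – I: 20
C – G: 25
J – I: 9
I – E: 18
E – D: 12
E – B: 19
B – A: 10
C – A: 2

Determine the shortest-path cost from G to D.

58

Candidate routes:
G–C–A–B–E–D: 25+2+10+19+12 = 68
G–C–A–I–E–D: 25+2+20+18+12 = 77
G–C–A–F–D: 25+2+21+10 = 58
The minimum is 58 via G–C–A–F–D.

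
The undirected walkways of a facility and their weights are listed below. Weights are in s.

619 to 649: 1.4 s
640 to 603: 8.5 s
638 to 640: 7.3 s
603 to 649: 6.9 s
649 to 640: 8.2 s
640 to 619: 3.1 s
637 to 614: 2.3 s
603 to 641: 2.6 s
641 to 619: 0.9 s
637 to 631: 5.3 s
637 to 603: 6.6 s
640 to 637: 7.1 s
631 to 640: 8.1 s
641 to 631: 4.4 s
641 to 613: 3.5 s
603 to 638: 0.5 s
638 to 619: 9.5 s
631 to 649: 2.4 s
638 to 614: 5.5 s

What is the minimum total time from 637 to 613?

Candidate routes:
637–631–641–613: 5.3+4.4+3.5 = 13.2
637–603–641–613: 6.6+2.6+3.5 = 12.7
The minimum is 12.7 s via 637–603–641–613.

12.7 s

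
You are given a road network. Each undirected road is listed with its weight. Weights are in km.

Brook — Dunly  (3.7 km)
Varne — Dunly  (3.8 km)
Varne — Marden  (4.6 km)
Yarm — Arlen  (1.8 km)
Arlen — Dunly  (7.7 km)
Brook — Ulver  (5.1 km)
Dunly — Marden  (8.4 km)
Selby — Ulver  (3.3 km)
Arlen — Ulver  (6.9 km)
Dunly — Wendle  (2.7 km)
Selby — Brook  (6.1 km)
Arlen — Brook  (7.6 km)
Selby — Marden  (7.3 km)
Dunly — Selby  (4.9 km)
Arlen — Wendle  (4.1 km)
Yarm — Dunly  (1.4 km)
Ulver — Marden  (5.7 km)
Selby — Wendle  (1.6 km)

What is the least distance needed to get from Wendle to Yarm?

4.1 km

Shortest distances from Wendle:
Wendle: 0
Selby: 1.6  (via Wendle)
Dunly: 2.7  (via Wendle)
Yarm: 4.1  (via Dunly)
Shortest route: Wendle → Dunly → Yarm = 4.1 km.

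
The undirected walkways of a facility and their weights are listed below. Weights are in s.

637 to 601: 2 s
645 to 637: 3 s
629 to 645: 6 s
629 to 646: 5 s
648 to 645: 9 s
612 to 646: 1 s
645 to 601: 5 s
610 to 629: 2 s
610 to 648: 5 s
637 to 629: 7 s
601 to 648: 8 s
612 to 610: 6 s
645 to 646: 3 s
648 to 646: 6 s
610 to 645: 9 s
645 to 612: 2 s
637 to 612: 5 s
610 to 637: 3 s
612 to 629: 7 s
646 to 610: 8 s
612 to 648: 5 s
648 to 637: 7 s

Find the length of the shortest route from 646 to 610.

Candidate routes:
646 → 610: 8 = 8
646 → 645 → 637 → 610: 3+3+3 = 9
646 → 612 → 610: 1+6 = 7
The minimum is 7 s via 646 → 612 → 610.

7 s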